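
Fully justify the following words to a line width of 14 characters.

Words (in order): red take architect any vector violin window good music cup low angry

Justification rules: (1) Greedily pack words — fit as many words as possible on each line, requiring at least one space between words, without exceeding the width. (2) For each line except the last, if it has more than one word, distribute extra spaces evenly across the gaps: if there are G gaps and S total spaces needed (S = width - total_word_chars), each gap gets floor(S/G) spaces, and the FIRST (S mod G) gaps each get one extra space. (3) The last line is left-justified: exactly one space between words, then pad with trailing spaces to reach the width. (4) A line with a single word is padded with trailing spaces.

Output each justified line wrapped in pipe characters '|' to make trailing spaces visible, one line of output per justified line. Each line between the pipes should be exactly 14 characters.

Answer: |red       take|
|architect  any|
|vector  violin|
|window    good|
|music  cup low|
|angry         |

Derivation:
Line 1: ['red', 'take'] (min_width=8, slack=6)
Line 2: ['architect', 'any'] (min_width=13, slack=1)
Line 3: ['vector', 'violin'] (min_width=13, slack=1)
Line 4: ['window', 'good'] (min_width=11, slack=3)
Line 5: ['music', 'cup', 'low'] (min_width=13, slack=1)
Line 6: ['angry'] (min_width=5, slack=9)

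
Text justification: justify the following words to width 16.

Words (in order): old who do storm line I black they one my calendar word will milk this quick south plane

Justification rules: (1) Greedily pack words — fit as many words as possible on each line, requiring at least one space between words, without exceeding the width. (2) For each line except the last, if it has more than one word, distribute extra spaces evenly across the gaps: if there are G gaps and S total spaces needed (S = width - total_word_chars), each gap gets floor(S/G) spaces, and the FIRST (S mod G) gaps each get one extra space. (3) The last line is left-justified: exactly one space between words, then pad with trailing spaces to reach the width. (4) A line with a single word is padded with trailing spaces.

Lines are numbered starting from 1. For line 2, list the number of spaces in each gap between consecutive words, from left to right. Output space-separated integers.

Answer: 3 3

Derivation:
Line 1: ['old', 'who', 'do', 'storm'] (min_width=16, slack=0)
Line 2: ['line', 'I', 'black'] (min_width=12, slack=4)
Line 3: ['they', 'one', 'my'] (min_width=11, slack=5)
Line 4: ['calendar', 'word'] (min_width=13, slack=3)
Line 5: ['will', 'milk', 'this'] (min_width=14, slack=2)
Line 6: ['quick', 'south'] (min_width=11, slack=5)
Line 7: ['plane'] (min_width=5, slack=11)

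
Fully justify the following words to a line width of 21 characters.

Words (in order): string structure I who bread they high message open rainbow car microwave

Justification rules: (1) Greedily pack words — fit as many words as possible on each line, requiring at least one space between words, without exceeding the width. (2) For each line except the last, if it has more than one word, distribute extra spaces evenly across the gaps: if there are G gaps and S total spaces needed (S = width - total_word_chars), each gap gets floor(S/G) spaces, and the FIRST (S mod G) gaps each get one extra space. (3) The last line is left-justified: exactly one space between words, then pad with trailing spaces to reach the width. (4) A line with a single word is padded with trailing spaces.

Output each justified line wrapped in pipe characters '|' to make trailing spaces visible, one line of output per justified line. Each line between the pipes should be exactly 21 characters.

Answer: |string   structure  I|
|who  bread  they high|
|message  open rainbow|
|car microwave        |

Derivation:
Line 1: ['string', 'structure', 'I'] (min_width=18, slack=3)
Line 2: ['who', 'bread', 'they', 'high'] (min_width=19, slack=2)
Line 3: ['message', 'open', 'rainbow'] (min_width=20, slack=1)
Line 4: ['car', 'microwave'] (min_width=13, slack=8)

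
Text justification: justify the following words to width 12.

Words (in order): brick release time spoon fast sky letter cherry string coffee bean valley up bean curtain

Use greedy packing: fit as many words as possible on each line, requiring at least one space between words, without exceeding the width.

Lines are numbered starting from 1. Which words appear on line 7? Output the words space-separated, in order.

Line 1: ['brick'] (min_width=5, slack=7)
Line 2: ['release', 'time'] (min_width=12, slack=0)
Line 3: ['spoon', 'fast'] (min_width=10, slack=2)
Line 4: ['sky', 'letter'] (min_width=10, slack=2)
Line 5: ['cherry'] (min_width=6, slack=6)
Line 6: ['string'] (min_width=6, slack=6)
Line 7: ['coffee', 'bean'] (min_width=11, slack=1)
Line 8: ['valley', 'up'] (min_width=9, slack=3)
Line 9: ['bean', 'curtain'] (min_width=12, slack=0)

Answer: coffee bean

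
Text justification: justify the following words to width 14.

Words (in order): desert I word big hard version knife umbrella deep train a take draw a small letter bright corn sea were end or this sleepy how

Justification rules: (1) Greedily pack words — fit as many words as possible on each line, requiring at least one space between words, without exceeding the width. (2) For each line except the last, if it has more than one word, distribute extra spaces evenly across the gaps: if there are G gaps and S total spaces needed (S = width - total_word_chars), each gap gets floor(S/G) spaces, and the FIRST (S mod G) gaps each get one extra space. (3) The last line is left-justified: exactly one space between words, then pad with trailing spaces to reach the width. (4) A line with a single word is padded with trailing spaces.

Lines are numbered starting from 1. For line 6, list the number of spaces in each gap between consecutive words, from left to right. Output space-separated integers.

Line 1: ['desert', 'I', 'word'] (min_width=13, slack=1)
Line 2: ['big', 'hard'] (min_width=8, slack=6)
Line 3: ['version', 'knife'] (min_width=13, slack=1)
Line 4: ['umbrella', 'deep'] (min_width=13, slack=1)
Line 5: ['train', 'a', 'take'] (min_width=12, slack=2)
Line 6: ['draw', 'a', 'small'] (min_width=12, slack=2)
Line 7: ['letter', 'bright'] (min_width=13, slack=1)
Line 8: ['corn', 'sea', 'were'] (min_width=13, slack=1)
Line 9: ['end', 'or', 'this'] (min_width=11, slack=3)
Line 10: ['sleepy', 'how'] (min_width=10, slack=4)

Answer: 2 2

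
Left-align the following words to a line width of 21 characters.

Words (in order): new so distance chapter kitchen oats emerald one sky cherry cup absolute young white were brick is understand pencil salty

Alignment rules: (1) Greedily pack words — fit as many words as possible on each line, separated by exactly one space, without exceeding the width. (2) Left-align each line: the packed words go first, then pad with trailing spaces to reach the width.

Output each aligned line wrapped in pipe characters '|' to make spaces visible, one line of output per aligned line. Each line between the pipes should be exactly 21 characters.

Line 1: ['new', 'so', 'distance'] (min_width=15, slack=6)
Line 2: ['chapter', 'kitchen', 'oats'] (min_width=20, slack=1)
Line 3: ['emerald', 'one', 'sky'] (min_width=15, slack=6)
Line 4: ['cherry', 'cup', 'absolute'] (min_width=19, slack=2)
Line 5: ['young', 'white', 'were'] (min_width=16, slack=5)
Line 6: ['brick', 'is', 'understand'] (min_width=19, slack=2)
Line 7: ['pencil', 'salty'] (min_width=12, slack=9)

Answer: |new so distance      |
|chapter kitchen oats |
|emerald one sky      |
|cherry cup absolute  |
|young white were     |
|brick is understand  |
|pencil salty         |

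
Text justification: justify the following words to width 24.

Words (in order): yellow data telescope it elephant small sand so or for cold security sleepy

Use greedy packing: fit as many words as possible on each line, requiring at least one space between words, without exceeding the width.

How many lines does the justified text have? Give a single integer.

Line 1: ['yellow', 'data', 'telescope', 'it'] (min_width=24, slack=0)
Line 2: ['elephant', 'small', 'sand', 'so'] (min_width=22, slack=2)
Line 3: ['or', 'for', 'cold', 'security'] (min_width=20, slack=4)
Line 4: ['sleepy'] (min_width=6, slack=18)
Total lines: 4

Answer: 4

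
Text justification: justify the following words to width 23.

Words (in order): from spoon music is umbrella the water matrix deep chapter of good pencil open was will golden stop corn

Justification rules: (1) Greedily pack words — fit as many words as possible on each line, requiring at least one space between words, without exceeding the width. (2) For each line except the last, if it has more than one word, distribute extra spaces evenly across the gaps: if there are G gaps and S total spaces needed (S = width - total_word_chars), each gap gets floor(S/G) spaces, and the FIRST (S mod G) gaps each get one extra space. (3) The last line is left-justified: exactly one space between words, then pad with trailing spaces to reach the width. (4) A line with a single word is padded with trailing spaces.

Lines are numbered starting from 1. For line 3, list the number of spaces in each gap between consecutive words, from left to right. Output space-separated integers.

Line 1: ['from', 'spoon', 'music', 'is'] (min_width=19, slack=4)
Line 2: ['umbrella', 'the', 'water'] (min_width=18, slack=5)
Line 3: ['matrix', 'deep', 'chapter', 'of'] (min_width=22, slack=1)
Line 4: ['good', 'pencil', 'open', 'was'] (min_width=20, slack=3)
Line 5: ['will', 'golden', 'stop', 'corn'] (min_width=21, slack=2)

Answer: 2 1 1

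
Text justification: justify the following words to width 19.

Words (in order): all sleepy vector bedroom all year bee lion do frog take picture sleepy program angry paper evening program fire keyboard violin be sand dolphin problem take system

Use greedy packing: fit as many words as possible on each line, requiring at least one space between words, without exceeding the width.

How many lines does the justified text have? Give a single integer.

Line 1: ['all', 'sleepy', 'vector'] (min_width=17, slack=2)
Line 2: ['bedroom', 'all', 'year'] (min_width=16, slack=3)
Line 3: ['bee', 'lion', 'do', 'frog'] (min_width=16, slack=3)
Line 4: ['take', 'picture', 'sleepy'] (min_width=19, slack=0)
Line 5: ['program', 'angry', 'paper'] (min_width=19, slack=0)
Line 6: ['evening', 'program'] (min_width=15, slack=4)
Line 7: ['fire', 'keyboard'] (min_width=13, slack=6)
Line 8: ['violin', 'be', 'sand'] (min_width=14, slack=5)
Line 9: ['dolphin', 'problem'] (min_width=15, slack=4)
Line 10: ['take', 'system'] (min_width=11, slack=8)
Total lines: 10

Answer: 10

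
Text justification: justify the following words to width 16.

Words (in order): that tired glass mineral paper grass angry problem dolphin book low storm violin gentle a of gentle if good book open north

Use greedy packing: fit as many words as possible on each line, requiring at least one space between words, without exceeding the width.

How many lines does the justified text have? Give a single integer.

Line 1: ['that', 'tired', 'glass'] (min_width=16, slack=0)
Line 2: ['mineral', 'paper'] (min_width=13, slack=3)
Line 3: ['grass', 'angry'] (min_width=11, slack=5)
Line 4: ['problem', 'dolphin'] (min_width=15, slack=1)
Line 5: ['book', 'low', 'storm'] (min_width=14, slack=2)
Line 6: ['violin', 'gentle', 'a'] (min_width=15, slack=1)
Line 7: ['of', 'gentle', 'if'] (min_width=12, slack=4)
Line 8: ['good', 'book', 'open'] (min_width=14, slack=2)
Line 9: ['north'] (min_width=5, slack=11)
Total lines: 9

Answer: 9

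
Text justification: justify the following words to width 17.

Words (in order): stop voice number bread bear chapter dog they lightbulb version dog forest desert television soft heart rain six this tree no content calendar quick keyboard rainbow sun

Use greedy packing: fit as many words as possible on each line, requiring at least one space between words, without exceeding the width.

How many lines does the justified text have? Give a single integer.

Line 1: ['stop', 'voice', 'number'] (min_width=17, slack=0)
Line 2: ['bread', 'bear'] (min_width=10, slack=7)
Line 3: ['chapter', 'dog', 'they'] (min_width=16, slack=1)
Line 4: ['lightbulb', 'version'] (min_width=17, slack=0)
Line 5: ['dog', 'forest', 'desert'] (min_width=17, slack=0)
Line 6: ['television', 'soft'] (min_width=15, slack=2)
Line 7: ['heart', 'rain', 'six'] (min_width=14, slack=3)
Line 8: ['this', 'tree', 'no'] (min_width=12, slack=5)
Line 9: ['content', 'calendar'] (min_width=16, slack=1)
Line 10: ['quick', 'keyboard'] (min_width=14, slack=3)
Line 11: ['rainbow', 'sun'] (min_width=11, slack=6)
Total lines: 11

Answer: 11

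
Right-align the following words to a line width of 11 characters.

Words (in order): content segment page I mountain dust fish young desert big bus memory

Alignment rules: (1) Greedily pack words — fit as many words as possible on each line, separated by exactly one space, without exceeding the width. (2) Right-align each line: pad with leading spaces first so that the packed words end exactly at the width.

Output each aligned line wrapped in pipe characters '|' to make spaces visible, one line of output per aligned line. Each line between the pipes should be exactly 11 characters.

Answer: |    content|
|    segment|
|     page I|
|   mountain|
|  dust fish|
|      young|
| desert big|
| bus memory|

Derivation:
Line 1: ['content'] (min_width=7, slack=4)
Line 2: ['segment'] (min_width=7, slack=4)
Line 3: ['page', 'I'] (min_width=6, slack=5)
Line 4: ['mountain'] (min_width=8, slack=3)
Line 5: ['dust', 'fish'] (min_width=9, slack=2)
Line 6: ['young'] (min_width=5, slack=6)
Line 7: ['desert', 'big'] (min_width=10, slack=1)
Line 8: ['bus', 'memory'] (min_width=10, slack=1)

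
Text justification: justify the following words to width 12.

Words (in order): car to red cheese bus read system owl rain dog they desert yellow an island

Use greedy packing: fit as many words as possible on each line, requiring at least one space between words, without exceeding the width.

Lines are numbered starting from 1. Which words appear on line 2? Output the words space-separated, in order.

Answer: cheese bus

Derivation:
Line 1: ['car', 'to', 'red'] (min_width=10, slack=2)
Line 2: ['cheese', 'bus'] (min_width=10, slack=2)
Line 3: ['read', 'system'] (min_width=11, slack=1)
Line 4: ['owl', 'rain', 'dog'] (min_width=12, slack=0)
Line 5: ['they', 'desert'] (min_width=11, slack=1)
Line 6: ['yellow', 'an'] (min_width=9, slack=3)
Line 7: ['island'] (min_width=6, slack=6)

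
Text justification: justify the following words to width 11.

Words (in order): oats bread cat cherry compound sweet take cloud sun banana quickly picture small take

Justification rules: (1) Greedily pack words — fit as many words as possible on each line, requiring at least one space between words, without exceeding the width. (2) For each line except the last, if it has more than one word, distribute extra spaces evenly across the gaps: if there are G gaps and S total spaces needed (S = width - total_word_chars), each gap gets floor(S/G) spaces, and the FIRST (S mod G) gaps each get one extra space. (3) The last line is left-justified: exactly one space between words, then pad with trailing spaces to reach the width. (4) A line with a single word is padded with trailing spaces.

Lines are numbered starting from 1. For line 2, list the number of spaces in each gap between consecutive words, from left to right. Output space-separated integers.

Answer: 2

Derivation:
Line 1: ['oats', 'bread'] (min_width=10, slack=1)
Line 2: ['cat', 'cherry'] (min_width=10, slack=1)
Line 3: ['compound'] (min_width=8, slack=3)
Line 4: ['sweet', 'take'] (min_width=10, slack=1)
Line 5: ['cloud', 'sun'] (min_width=9, slack=2)
Line 6: ['banana'] (min_width=6, slack=5)
Line 7: ['quickly'] (min_width=7, slack=4)
Line 8: ['picture'] (min_width=7, slack=4)
Line 9: ['small', 'take'] (min_width=10, slack=1)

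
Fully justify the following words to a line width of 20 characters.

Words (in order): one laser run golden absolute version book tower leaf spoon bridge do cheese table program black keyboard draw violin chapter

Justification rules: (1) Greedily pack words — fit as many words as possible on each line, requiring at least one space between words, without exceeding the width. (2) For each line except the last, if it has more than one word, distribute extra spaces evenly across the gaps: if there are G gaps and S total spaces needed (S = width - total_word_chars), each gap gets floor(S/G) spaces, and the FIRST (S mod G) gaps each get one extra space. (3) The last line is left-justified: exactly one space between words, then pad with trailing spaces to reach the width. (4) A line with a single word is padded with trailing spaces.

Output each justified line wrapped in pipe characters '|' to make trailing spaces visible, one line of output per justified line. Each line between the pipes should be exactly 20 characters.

Line 1: ['one', 'laser', 'run', 'golden'] (min_width=20, slack=0)
Line 2: ['absolute', 'version'] (min_width=16, slack=4)
Line 3: ['book', 'tower', 'leaf'] (min_width=15, slack=5)
Line 4: ['spoon', 'bridge', 'do'] (min_width=15, slack=5)
Line 5: ['cheese', 'table', 'program'] (min_width=20, slack=0)
Line 6: ['black', 'keyboard', 'draw'] (min_width=19, slack=1)
Line 7: ['violin', 'chapter'] (min_width=14, slack=6)

Answer: |one laser run golden|
|absolute     version|
|book    tower   leaf|
|spoon    bridge   do|
|cheese table program|
|black  keyboard draw|
|violin chapter      |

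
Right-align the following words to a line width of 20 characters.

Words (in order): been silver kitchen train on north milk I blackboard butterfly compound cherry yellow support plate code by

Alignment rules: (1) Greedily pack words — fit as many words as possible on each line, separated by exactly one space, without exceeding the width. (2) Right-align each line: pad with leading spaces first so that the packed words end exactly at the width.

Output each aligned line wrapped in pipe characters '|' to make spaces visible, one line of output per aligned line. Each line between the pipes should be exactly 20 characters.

Line 1: ['been', 'silver', 'kitchen'] (min_width=19, slack=1)
Line 2: ['train', 'on', 'north', 'milk'] (min_width=19, slack=1)
Line 3: ['I', 'blackboard'] (min_width=12, slack=8)
Line 4: ['butterfly', 'compound'] (min_width=18, slack=2)
Line 5: ['cherry', 'yellow'] (min_width=13, slack=7)
Line 6: ['support', 'plate', 'code'] (min_width=18, slack=2)
Line 7: ['by'] (min_width=2, slack=18)

Answer: | been silver kitchen|
| train on north milk|
|        I blackboard|
|  butterfly compound|
|       cherry yellow|
|  support plate code|
|                  by|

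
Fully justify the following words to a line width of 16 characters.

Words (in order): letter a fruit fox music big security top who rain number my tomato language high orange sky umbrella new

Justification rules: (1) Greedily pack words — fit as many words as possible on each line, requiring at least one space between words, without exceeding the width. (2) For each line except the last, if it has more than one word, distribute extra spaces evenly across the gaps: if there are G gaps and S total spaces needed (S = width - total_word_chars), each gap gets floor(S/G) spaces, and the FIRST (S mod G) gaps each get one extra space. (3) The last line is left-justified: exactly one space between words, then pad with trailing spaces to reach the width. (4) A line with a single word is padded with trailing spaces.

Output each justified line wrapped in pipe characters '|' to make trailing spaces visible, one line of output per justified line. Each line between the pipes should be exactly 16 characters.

Line 1: ['letter', 'a', 'fruit'] (min_width=14, slack=2)
Line 2: ['fox', 'music', 'big'] (min_width=13, slack=3)
Line 3: ['security', 'top', 'who'] (min_width=16, slack=0)
Line 4: ['rain', 'number', 'my'] (min_width=14, slack=2)
Line 5: ['tomato', 'language'] (min_width=15, slack=1)
Line 6: ['high', 'orange', 'sky'] (min_width=15, slack=1)
Line 7: ['umbrella', 'new'] (min_width=12, slack=4)

Answer: |letter  a  fruit|
|fox   music  big|
|security top who|
|rain  number  my|
|tomato  language|
|high  orange sky|
|umbrella new    |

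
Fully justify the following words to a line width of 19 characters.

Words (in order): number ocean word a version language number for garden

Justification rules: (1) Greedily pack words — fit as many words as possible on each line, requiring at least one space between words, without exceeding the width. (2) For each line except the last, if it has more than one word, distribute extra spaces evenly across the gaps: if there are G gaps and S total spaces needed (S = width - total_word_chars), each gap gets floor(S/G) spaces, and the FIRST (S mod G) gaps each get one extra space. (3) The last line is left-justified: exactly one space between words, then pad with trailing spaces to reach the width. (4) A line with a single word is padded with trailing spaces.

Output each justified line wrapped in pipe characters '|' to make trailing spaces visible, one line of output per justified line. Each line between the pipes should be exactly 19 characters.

Answer: |number ocean word a|
|version    language|
|number for garden  |

Derivation:
Line 1: ['number', 'ocean', 'word', 'a'] (min_width=19, slack=0)
Line 2: ['version', 'language'] (min_width=16, slack=3)
Line 3: ['number', 'for', 'garden'] (min_width=17, slack=2)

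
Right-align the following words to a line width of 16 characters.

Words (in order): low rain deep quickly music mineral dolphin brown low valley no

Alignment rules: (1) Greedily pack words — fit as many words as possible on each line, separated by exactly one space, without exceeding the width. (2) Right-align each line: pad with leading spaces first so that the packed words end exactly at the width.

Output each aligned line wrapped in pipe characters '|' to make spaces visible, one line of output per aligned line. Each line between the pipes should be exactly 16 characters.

Line 1: ['low', 'rain', 'deep'] (min_width=13, slack=3)
Line 2: ['quickly', 'music'] (min_width=13, slack=3)
Line 3: ['mineral', 'dolphin'] (min_width=15, slack=1)
Line 4: ['brown', 'low', 'valley'] (min_width=16, slack=0)
Line 5: ['no'] (min_width=2, slack=14)

Answer: |   low rain deep|
|   quickly music|
| mineral dolphin|
|brown low valley|
|              no|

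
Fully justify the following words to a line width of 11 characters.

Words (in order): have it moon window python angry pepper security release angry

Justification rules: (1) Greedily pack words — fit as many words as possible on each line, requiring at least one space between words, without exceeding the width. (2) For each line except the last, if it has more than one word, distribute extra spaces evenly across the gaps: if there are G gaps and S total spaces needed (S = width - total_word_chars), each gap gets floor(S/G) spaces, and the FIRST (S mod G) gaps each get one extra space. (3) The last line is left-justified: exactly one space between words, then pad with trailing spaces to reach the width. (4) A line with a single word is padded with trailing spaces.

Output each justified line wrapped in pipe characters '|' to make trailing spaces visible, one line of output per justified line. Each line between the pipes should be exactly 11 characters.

Answer: |have     it|
|moon window|
|python     |
|angry      |
|pepper     |
|security   |
|release    |
|angry      |

Derivation:
Line 1: ['have', 'it'] (min_width=7, slack=4)
Line 2: ['moon', 'window'] (min_width=11, slack=0)
Line 3: ['python'] (min_width=6, slack=5)
Line 4: ['angry'] (min_width=5, slack=6)
Line 5: ['pepper'] (min_width=6, slack=5)
Line 6: ['security'] (min_width=8, slack=3)
Line 7: ['release'] (min_width=7, slack=4)
Line 8: ['angry'] (min_width=5, slack=6)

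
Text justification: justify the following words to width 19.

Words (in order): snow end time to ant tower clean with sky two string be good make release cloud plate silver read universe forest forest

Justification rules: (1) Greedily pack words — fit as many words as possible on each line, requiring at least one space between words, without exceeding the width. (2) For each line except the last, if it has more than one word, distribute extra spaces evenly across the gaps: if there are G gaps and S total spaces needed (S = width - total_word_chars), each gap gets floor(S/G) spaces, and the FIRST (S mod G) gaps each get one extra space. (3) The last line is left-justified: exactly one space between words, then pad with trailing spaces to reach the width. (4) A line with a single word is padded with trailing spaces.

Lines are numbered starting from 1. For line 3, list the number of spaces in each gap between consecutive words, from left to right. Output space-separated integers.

Answer: 1 1 1

Derivation:
Line 1: ['snow', 'end', 'time', 'to'] (min_width=16, slack=3)
Line 2: ['ant', 'tower', 'clean'] (min_width=15, slack=4)
Line 3: ['with', 'sky', 'two', 'string'] (min_width=19, slack=0)
Line 4: ['be', 'good', 'make'] (min_width=12, slack=7)
Line 5: ['release', 'cloud', 'plate'] (min_width=19, slack=0)
Line 6: ['silver', 'read'] (min_width=11, slack=8)
Line 7: ['universe', 'forest'] (min_width=15, slack=4)
Line 8: ['forest'] (min_width=6, slack=13)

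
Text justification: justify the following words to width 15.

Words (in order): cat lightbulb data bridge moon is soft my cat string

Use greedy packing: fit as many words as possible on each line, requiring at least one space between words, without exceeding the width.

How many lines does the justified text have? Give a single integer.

Line 1: ['cat', 'lightbulb'] (min_width=13, slack=2)
Line 2: ['data', 'bridge'] (min_width=11, slack=4)
Line 3: ['moon', 'is', 'soft', 'my'] (min_width=15, slack=0)
Line 4: ['cat', 'string'] (min_width=10, slack=5)
Total lines: 4

Answer: 4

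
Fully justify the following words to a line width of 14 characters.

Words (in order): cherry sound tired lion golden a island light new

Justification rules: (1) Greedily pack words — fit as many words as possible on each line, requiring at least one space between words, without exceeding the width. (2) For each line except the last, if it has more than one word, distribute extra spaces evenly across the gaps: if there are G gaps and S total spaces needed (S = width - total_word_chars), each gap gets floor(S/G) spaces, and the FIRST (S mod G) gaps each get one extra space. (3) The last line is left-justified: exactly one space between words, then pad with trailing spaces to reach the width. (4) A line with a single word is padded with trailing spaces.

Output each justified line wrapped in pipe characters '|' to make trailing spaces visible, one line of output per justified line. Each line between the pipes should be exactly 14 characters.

Line 1: ['cherry', 'sound'] (min_width=12, slack=2)
Line 2: ['tired', 'lion'] (min_width=10, slack=4)
Line 3: ['golden', 'a'] (min_width=8, slack=6)
Line 4: ['island', 'light'] (min_width=12, slack=2)
Line 5: ['new'] (min_width=3, slack=11)

Answer: |cherry   sound|
|tired     lion|
|golden       a|
|island   light|
|new           |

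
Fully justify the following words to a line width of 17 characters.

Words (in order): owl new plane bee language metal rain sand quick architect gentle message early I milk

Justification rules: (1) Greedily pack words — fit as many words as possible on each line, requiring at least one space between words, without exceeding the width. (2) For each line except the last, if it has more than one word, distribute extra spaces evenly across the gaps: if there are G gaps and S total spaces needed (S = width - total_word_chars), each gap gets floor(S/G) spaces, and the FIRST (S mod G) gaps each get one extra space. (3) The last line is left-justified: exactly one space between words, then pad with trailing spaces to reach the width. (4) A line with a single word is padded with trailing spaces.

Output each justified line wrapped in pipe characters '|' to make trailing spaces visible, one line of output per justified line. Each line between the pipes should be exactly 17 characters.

Answer: |owl new plane bee|
|language    metal|
|rain  sand  quick|
|architect  gentle|
|message  early  I|
|milk             |

Derivation:
Line 1: ['owl', 'new', 'plane', 'bee'] (min_width=17, slack=0)
Line 2: ['language', 'metal'] (min_width=14, slack=3)
Line 3: ['rain', 'sand', 'quick'] (min_width=15, slack=2)
Line 4: ['architect', 'gentle'] (min_width=16, slack=1)
Line 5: ['message', 'early', 'I'] (min_width=15, slack=2)
Line 6: ['milk'] (min_width=4, slack=13)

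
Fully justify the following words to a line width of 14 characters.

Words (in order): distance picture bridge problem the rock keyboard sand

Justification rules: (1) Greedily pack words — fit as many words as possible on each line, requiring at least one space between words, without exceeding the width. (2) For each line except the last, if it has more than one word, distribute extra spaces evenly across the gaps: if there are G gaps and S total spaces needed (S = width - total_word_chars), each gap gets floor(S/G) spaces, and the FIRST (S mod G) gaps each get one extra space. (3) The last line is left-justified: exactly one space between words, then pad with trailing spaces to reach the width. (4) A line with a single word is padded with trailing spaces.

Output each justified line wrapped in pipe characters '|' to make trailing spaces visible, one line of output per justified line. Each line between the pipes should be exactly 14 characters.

Answer: |distance      |
|picture bridge|
|problem    the|
|rock  keyboard|
|sand          |

Derivation:
Line 1: ['distance'] (min_width=8, slack=6)
Line 2: ['picture', 'bridge'] (min_width=14, slack=0)
Line 3: ['problem', 'the'] (min_width=11, slack=3)
Line 4: ['rock', 'keyboard'] (min_width=13, slack=1)
Line 5: ['sand'] (min_width=4, slack=10)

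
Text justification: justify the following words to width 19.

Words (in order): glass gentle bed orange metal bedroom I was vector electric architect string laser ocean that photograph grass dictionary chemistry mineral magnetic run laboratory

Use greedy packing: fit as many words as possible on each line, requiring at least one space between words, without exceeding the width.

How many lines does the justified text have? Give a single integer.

Line 1: ['glass', 'gentle', 'bed'] (min_width=16, slack=3)
Line 2: ['orange', 'metal'] (min_width=12, slack=7)
Line 3: ['bedroom', 'I', 'was'] (min_width=13, slack=6)
Line 4: ['vector', 'electric'] (min_width=15, slack=4)
Line 5: ['architect', 'string'] (min_width=16, slack=3)
Line 6: ['laser', 'ocean', 'that'] (min_width=16, slack=3)
Line 7: ['photograph', 'grass'] (min_width=16, slack=3)
Line 8: ['dictionary'] (min_width=10, slack=9)
Line 9: ['chemistry', 'mineral'] (min_width=17, slack=2)
Line 10: ['magnetic', 'run'] (min_width=12, slack=7)
Line 11: ['laboratory'] (min_width=10, slack=9)
Total lines: 11

Answer: 11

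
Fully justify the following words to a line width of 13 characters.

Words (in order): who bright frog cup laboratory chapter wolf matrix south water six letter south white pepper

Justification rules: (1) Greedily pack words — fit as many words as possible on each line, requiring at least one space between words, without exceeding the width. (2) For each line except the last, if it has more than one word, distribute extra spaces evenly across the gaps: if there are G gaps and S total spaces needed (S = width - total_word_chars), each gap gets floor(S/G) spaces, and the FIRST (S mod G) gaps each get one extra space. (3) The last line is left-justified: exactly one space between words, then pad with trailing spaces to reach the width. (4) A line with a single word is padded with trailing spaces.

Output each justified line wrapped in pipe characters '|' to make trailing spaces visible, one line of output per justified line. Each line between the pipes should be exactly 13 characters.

Answer: |who    bright|
|frog      cup|
|laboratory   |
|chapter  wolf|
|matrix  south|
|water     six|
|letter  south|
|white pepper |

Derivation:
Line 1: ['who', 'bright'] (min_width=10, slack=3)
Line 2: ['frog', 'cup'] (min_width=8, slack=5)
Line 3: ['laboratory'] (min_width=10, slack=3)
Line 4: ['chapter', 'wolf'] (min_width=12, slack=1)
Line 5: ['matrix', 'south'] (min_width=12, slack=1)
Line 6: ['water', 'six'] (min_width=9, slack=4)
Line 7: ['letter', 'south'] (min_width=12, slack=1)
Line 8: ['white', 'pepper'] (min_width=12, slack=1)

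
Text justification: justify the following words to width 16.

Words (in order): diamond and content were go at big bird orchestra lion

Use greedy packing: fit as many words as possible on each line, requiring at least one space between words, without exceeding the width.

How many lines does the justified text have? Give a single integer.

Answer: 4

Derivation:
Line 1: ['diamond', 'and'] (min_width=11, slack=5)
Line 2: ['content', 'were', 'go'] (min_width=15, slack=1)
Line 3: ['at', 'big', 'bird'] (min_width=11, slack=5)
Line 4: ['orchestra', 'lion'] (min_width=14, slack=2)
Total lines: 4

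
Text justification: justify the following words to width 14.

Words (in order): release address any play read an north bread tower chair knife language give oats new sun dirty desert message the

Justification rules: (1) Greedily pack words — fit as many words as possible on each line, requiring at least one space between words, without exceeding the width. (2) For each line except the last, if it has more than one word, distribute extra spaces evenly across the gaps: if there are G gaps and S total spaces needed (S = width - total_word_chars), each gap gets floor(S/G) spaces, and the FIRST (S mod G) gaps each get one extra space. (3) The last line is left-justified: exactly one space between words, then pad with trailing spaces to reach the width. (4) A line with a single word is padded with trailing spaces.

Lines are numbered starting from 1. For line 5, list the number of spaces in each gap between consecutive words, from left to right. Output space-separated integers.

Answer: 4

Derivation:
Line 1: ['release'] (min_width=7, slack=7)
Line 2: ['address', 'any'] (min_width=11, slack=3)
Line 3: ['play', 'read', 'an'] (min_width=12, slack=2)
Line 4: ['north', 'bread'] (min_width=11, slack=3)
Line 5: ['tower', 'chair'] (min_width=11, slack=3)
Line 6: ['knife', 'language'] (min_width=14, slack=0)
Line 7: ['give', 'oats', 'new'] (min_width=13, slack=1)
Line 8: ['sun', 'dirty'] (min_width=9, slack=5)
Line 9: ['desert', 'message'] (min_width=14, slack=0)
Line 10: ['the'] (min_width=3, slack=11)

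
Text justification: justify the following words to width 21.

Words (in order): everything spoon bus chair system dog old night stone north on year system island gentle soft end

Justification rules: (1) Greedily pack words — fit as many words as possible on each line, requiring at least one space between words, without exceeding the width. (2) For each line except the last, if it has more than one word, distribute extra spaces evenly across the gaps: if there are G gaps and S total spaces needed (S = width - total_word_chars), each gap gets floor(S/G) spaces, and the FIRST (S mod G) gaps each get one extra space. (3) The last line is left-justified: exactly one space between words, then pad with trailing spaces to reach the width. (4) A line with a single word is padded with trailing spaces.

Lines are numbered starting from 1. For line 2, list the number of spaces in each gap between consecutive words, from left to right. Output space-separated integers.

Line 1: ['everything', 'spoon', 'bus'] (min_width=20, slack=1)
Line 2: ['chair', 'system', 'dog', 'old'] (min_width=20, slack=1)
Line 3: ['night', 'stone', 'north', 'on'] (min_width=20, slack=1)
Line 4: ['year', 'system', 'island'] (min_width=18, slack=3)
Line 5: ['gentle', 'soft', 'end'] (min_width=15, slack=6)

Answer: 2 1 1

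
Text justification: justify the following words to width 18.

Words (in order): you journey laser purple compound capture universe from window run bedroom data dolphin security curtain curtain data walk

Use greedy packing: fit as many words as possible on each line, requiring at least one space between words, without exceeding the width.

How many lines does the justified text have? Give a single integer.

Line 1: ['you', 'journey', 'laser'] (min_width=17, slack=1)
Line 2: ['purple', 'compound'] (min_width=15, slack=3)
Line 3: ['capture', 'universe'] (min_width=16, slack=2)
Line 4: ['from', 'window', 'run'] (min_width=15, slack=3)
Line 5: ['bedroom', 'data'] (min_width=12, slack=6)
Line 6: ['dolphin', 'security'] (min_width=16, slack=2)
Line 7: ['curtain', 'curtain'] (min_width=15, slack=3)
Line 8: ['data', 'walk'] (min_width=9, slack=9)
Total lines: 8

Answer: 8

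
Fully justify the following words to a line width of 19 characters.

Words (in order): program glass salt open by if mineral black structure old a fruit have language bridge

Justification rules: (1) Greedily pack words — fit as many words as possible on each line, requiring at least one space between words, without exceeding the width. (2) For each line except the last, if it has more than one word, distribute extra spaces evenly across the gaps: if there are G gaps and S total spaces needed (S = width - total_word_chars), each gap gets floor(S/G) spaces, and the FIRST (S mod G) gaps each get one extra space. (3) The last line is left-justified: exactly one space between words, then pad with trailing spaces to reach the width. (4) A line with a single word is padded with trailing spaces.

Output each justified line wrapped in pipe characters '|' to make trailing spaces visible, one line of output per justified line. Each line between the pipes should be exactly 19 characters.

Answer: |program  glass salt|
|open  by if mineral|
|black structure old|
|a     fruit    have|
|language bridge    |

Derivation:
Line 1: ['program', 'glass', 'salt'] (min_width=18, slack=1)
Line 2: ['open', 'by', 'if', 'mineral'] (min_width=18, slack=1)
Line 3: ['black', 'structure', 'old'] (min_width=19, slack=0)
Line 4: ['a', 'fruit', 'have'] (min_width=12, slack=7)
Line 5: ['language', 'bridge'] (min_width=15, slack=4)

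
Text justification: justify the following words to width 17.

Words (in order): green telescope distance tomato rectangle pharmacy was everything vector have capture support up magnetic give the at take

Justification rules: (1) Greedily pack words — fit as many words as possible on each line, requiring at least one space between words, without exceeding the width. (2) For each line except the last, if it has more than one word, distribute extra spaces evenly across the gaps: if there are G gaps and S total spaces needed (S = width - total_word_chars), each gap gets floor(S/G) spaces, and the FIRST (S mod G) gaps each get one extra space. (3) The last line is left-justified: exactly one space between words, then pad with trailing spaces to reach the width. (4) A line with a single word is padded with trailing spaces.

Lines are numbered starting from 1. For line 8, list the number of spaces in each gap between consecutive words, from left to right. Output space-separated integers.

Line 1: ['green', 'telescope'] (min_width=15, slack=2)
Line 2: ['distance', 'tomato'] (min_width=15, slack=2)
Line 3: ['rectangle'] (min_width=9, slack=8)
Line 4: ['pharmacy', 'was'] (min_width=12, slack=5)
Line 5: ['everything', 'vector'] (min_width=17, slack=0)
Line 6: ['have', 'capture'] (min_width=12, slack=5)
Line 7: ['support', 'up'] (min_width=10, slack=7)
Line 8: ['magnetic', 'give', 'the'] (min_width=17, slack=0)
Line 9: ['at', 'take'] (min_width=7, slack=10)

Answer: 1 1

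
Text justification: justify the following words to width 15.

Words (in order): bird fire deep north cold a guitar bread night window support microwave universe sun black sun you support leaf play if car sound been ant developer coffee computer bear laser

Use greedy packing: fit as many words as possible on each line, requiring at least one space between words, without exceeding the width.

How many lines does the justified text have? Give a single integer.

Line 1: ['bird', 'fire', 'deep'] (min_width=14, slack=1)
Line 2: ['north', 'cold', 'a'] (min_width=12, slack=3)
Line 3: ['guitar', 'bread'] (min_width=12, slack=3)
Line 4: ['night', 'window'] (min_width=12, slack=3)
Line 5: ['support'] (min_width=7, slack=8)
Line 6: ['microwave'] (min_width=9, slack=6)
Line 7: ['universe', 'sun'] (min_width=12, slack=3)
Line 8: ['black', 'sun', 'you'] (min_width=13, slack=2)
Line 9: ['support', 'leaf'] (min_width=12, slack=3)
Line 10: ['play', 'if', 'car'] (min_width=11, slack=4)
Line 11: ['sound', 'been', 'ant'] (min_width=14, slack=1)
Line 12: ['developer'] (min_width=9, slack=6)
Line 13: ['coffee', 'computer'] (min_width=15, slack=0)
Line 14: ['bear', 'laser'] (min_width=10, slack=5)
Total lines: 14

Answer: 14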